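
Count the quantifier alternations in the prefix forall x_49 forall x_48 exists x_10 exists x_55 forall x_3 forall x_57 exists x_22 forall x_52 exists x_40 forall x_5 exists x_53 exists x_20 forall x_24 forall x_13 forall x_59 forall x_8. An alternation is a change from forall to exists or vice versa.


Walk the prefix and count type changes:
  position 1: forall -> forall
  position 2: forall -> exists <-- alternation
  position 3: exists -> exists
  position 4: exists -> forall <-- alternation
  position 5: forall -> forall
  position 6: forall -> exists <-- alternation
  position 7: exists -> forall <-- alternation
  position 8: forall -> exists <-- alternation
  position 9: exists -> forall <-- alternation
  position 10: forall -> exists <-- alternation
  position 11: exists -> exists
  position 12: exists -> forall <-- alternation
  position 13: forall -> forall
  position 14: forall -> forall
  position 15: forall -> forall
Total alternations = 8

8


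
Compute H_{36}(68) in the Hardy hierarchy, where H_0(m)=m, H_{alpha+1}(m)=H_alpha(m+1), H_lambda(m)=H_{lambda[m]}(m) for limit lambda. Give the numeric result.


H_36(68):
For finite ordinals k, H_k(n) = n + k (each successor step adds 1).
H_36(68) = 68 + 36 = 104

104


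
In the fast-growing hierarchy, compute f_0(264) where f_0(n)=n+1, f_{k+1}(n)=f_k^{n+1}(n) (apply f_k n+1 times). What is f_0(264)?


f_0(264) = 264 + 1 = 265

265


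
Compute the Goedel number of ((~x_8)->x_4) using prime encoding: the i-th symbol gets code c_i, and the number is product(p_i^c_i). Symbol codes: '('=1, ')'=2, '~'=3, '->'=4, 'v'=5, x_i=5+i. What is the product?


Formula: ((~x_8)->x_4)
Symbol codes: [1, 1, 3, 13, 2, 4, 9, 2]
Primes: [2, 3, 5, 7, 11, 13, 17, 19]
p_1^1 = 2^1 = 2
p_2^1 = 3^1 = 3
p_3^3 = 5^3 = 125
p_4^13 = 7^13 = 96889010407
p_5^2 = 11^2 = 121
p_6^4 = 13^4 = 28561
p_7^9 = 17^9 = 118587876497
p_8^2 = 19^2 = 361
Product = 10750831557065641117256157556829250

10750831557065641117256157556829250


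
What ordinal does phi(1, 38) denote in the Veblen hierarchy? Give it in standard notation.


phi(1, 38):
phi(1, beta) = epsilon_beta (the beta-th epsilon number).
phi(1, 38) = epsilon_38

epsilon_38


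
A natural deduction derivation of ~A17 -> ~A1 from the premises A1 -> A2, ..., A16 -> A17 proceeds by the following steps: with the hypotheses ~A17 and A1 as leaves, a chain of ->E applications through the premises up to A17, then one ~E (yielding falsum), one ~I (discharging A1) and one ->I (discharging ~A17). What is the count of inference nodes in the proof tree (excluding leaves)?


From hypothesis A1, 16 ->E steps along the 16 premises yield A17.
~E with hypothesis ~A17 gives falsum (1 node); ~I discharging A1 gives ~A1 (1 node); ->I discharging ~A17 gives the goal (1 node).
Total = 16 + 3 = 19 inference nodes.

19


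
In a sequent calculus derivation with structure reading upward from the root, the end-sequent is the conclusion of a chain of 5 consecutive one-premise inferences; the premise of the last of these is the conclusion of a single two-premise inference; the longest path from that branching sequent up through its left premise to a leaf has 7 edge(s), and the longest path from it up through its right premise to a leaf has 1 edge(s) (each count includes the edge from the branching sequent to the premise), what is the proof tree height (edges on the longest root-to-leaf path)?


Longest path through the left premise: 7 edges (measured from the branching sequent)
Longest path through the right premise: 1 edges
Height of the subtree rooted at the branching sequent: max(7, 1) = 7
The branching sequent sits 5 edges above the root (the chain of one-premise inferences), so height = 7 + 5 = 12

12


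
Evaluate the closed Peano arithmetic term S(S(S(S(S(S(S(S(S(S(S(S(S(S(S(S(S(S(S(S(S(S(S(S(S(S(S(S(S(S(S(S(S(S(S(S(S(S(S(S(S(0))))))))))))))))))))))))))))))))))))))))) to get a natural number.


Counting successors applied to 0:
41 applications of S to 0 = 41

41


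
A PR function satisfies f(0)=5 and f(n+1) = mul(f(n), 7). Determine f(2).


f(0) = 5
f(1) = mul(f(0), 7) = mul(5, 7) = 35
f(2) = mul(f(1), 7) = mul(35, 7) = 245


245


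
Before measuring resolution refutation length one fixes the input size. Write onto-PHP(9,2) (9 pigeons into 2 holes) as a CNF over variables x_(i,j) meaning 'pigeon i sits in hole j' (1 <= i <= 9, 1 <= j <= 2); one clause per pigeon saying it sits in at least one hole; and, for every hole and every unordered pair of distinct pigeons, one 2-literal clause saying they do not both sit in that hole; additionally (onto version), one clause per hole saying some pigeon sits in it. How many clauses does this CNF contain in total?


onto-PHP(9,2): 9 pigeons, 2 holes, 9*2 = 18 variables.
- pigeon clauses: one per pigeon -> 9 clauses
- hole clauses: 2 holes * C(9,2) = 2 * 36 -> 72 clauses
- onto clauses: one per hole -> 2 clauses
Total clauses = 9 + 72 + 2 = 83

83


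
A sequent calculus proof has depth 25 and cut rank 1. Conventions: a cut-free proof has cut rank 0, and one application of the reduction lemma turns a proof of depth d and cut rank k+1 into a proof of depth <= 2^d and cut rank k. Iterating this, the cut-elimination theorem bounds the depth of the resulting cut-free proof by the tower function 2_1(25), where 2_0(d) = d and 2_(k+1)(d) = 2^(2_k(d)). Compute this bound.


Each rank reduction sends depth d to at most 2^d; cut rank r needs r reductions.
2_0(25) = 25
2_1(25) = 2^25 = 33554432
Cut-free depth bound = 33554432

33554432


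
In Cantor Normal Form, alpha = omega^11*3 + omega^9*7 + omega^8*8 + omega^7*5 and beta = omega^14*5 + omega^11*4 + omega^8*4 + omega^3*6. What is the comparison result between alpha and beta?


Compare term by term from highest exponent:
alpha = omega^11*3 + omega^9*7 + omega^8*8 + omega^7*5
beta = omega^14*5 + omega^11*4 + omega^8*4 + omega^3*6
Term 1: alpha has omega^11*3, beta has omega^14*5
Term 2: alpha has omega^9*7, beta has omega^11*4
Term 3: alpha has omega^8*8, beta has omega^8*4
Term 4: alpha has omega^7*5, beta has omega^3*6
Result: alpha < beta

alpha < beta


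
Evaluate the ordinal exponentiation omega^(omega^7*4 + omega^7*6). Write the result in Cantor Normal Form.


omega^(omega^7*4 + omega^7*6):
Both terms of the exponent have the same exponent 7, so they merge: omega^7*4 + omega^7*6 = omega^7*(4+6) = omega^7*10.
omega raised to a CNF ordinal is a single CNF term: Result = omega^(omega^7*10)

omega^(omega^7*10)


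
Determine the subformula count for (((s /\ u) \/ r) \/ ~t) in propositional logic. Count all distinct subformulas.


Formula: (((s /\ u) \/ r) \/ ~t)
Subformulas found:
  1. u
  2. s
  3. t
  4. r
  5. ~t
  6. (s /\ u)
  7. ((s /\ u) \/ r)
  8. (((s /\ u) \/ r) \/ ~t)
Total distinct subformulas = 8

8


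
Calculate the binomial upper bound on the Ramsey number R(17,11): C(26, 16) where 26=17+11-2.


R(17,11) <= C(17+11-2, 17-1) = C(26, 16)
C(26, 16) = 26! / (16! * 10!)
= 5311735

5311735


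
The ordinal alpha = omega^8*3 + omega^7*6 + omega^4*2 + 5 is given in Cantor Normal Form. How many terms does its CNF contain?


CNF: omega^8*3 + omega^7*6 + omega^4*2 + 5
Count the summands separated by '+':
  term 1: omega^8*3
  term 2: omega^7*6
  term 3: omega^4*2
  term 4: 5
Total terms = 4

4


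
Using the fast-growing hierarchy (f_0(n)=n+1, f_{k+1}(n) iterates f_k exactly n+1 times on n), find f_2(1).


f_2(1) = f_1^2(1)
f_1(m) = 2m + 1.
Iterating: f_1^k(n) = 2^k*(n+1) - 1.
f_2(1) = 2^2*(1+1) - 1 = 4*2 - 1 = 7

7


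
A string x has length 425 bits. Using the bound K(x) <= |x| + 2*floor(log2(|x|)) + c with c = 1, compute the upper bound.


floor(log2(425)) = 8
2 * 8 = 16
K(x) <= 425 + 16 + 1 = 442

442


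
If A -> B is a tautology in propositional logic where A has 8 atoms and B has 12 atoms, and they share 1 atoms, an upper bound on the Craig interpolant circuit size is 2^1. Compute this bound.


Shared atoms = 1
Craig interpolant size bound = 2^1
= 2

2


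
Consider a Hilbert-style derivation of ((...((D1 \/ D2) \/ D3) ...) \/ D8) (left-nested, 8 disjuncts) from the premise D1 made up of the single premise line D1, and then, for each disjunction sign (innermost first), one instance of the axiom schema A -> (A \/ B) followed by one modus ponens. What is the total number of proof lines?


Building the left-nested 8-ary disjunction from D1:
- 1 premise line (D1)
- 8 disjuncts means 7 disjunction signs; each needs 1 axiom instance + 1 MP = 2 lines: 2 * 7 = 14
Total = 1 + 14 = 15 lines.

15


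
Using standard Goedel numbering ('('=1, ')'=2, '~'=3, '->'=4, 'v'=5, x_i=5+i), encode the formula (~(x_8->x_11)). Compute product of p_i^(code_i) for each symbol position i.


Formula: (~(x_8->x_11))
Symbol codes: [1, 3, 1, 13, 4, 16, 2, 2]
Primes: [2, 3, 5, 7, 11, 13, 17, 19]
p_1^1 = 2^1 = 2
p_2^3 = 3^3 = 27
p_3^1 = 5^1 = 5
p_4^13 = 7^13 = 96889010407
p_5^4 = 11^4 = 14641
p_6^16 = 13^16 = 665416609183179841
p_7^2 = 17^2 = 289
p_8^2 = 19^2 = 361
Product = 26589349130450944375631993513727742238610

26589349130450944375631993513727742238610


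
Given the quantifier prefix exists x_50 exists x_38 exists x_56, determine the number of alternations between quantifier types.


Walk the prefix and count type changes:
  position 1: exists -> exists
  position 2: exists -> exists
Total alternations = 0

0


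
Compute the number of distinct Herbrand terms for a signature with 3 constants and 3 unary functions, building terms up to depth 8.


Herbrand terms by depth:
Depth 0: 3 constants
Depth 1: 9 new terms (running total: 12)
Depth 2: 27 new terms (running total: 39)
Depth 3: 81 new terms (running total: 120)
Depth 4: 243 new terms (running total: 363)
Depth 5: 729 new terms (running total: 1092)
Depth 6: 2187 new terms (running total: 3279)
Depth 7: 6561 new terms (running total: 9840)
Depth 8: 19683 new terms (running total: 29523)
Total distinct ground terms = 29523

29523


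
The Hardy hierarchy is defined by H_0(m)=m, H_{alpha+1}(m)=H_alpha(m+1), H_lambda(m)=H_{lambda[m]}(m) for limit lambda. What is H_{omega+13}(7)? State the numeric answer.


H_{omega+13}(7):
Unwind the 13 successor steps: H_{omega+13}(7) = H_omega(7+13) = H_omega(20).
H_omega(m) = H_m(m) = m + m = 2m.
Result = 2 * 20 = 40

40


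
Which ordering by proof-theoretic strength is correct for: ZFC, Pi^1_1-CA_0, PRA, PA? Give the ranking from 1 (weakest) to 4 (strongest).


Ordering by consistency strength:
1. PRA
2. PA
3. Pi^1_1-CA_0
4. ZFC


ZFC=4, Pi^1_1-CA_0=3, PRA=1, PA=2


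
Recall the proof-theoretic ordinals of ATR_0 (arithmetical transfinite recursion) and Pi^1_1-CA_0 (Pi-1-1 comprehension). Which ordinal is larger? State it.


Proof-theoretic ordinal of ATR_0 (arithmetical transfinite recursion): Gamma_0
Proof-theoretic ordinal of Pi^1_1-CA_0 (Pi-1-1 comprehension): psi_0(Omega_omega)
Comparing: Gamma_0 < psi_0(Omega_omega).
The larger ordinal is psi_0(Omega_omega) (from Pi^1_1-CA_0 (Pi-1-1 comprehension)).

psi_0(Omega_omega)


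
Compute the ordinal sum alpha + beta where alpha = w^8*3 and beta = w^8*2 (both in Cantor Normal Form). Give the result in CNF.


Ordinal addition w^8*3 + w^8*2:
Both terms have the same exponent 8.
w^e*c + w^e*d = w^e*(c+d).
Result = w^8*(3+2) = w^8*5

w^8*5


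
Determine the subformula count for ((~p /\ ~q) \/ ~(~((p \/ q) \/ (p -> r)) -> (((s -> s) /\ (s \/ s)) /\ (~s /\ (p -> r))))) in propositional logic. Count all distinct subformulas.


Formula: ((~p /\ ~q) \/ ~(~((p \/ q) \/ (p -> r)) -> (((s -> s) /\ (s \/ s)) /\ (~s /\ (p -> r)))))
Subformulas found:
  1. r
  2. q
  3. s
  4. p
  5. ~p
  6. ~s
  7. ~q
  8. (s \/ s)
  9. (p \/ q)
  10. (p -> r)
  11. (s -> s)
  12. (~p /\ ~q)
  13. (~s /\ (p -> r))
  14. ((p \/ q) \/ (p -> r))
  15. ((s -> s) /\ (s \/ s))
  16. ~((p \/ q) \/ (p -> r))
  17. (((s -> s) /\ (s \/ s)) /\ (~s /\ (p -> r)))
  18. (~((p \/ q) \/ (p -> r)) -> (((s -> s) /\ (s \/ s)) /\ (~s /\ (p -> r))))
  19. ~(~((p \/ q) \/ (p -> r)) -> (((s -> s) /\ (s \/ s)) /\ (~s /\ (p -> r))))
  20. ((~p /\ ~q) \/ ~(~((p \/ q) \/ (p -> r)) -> (((s -> s) /\ (s \/ s)) /\ (~s /\ (p -> r)))))
Total distinct subformulas = 20

20


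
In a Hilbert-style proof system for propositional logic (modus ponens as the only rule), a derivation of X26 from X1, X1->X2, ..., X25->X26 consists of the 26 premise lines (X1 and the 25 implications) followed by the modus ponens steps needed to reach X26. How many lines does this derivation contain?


We have 26 premise lines: X1 and 25 implications.
Each implication is detached once by MP, giving 25 MP lines.
26 premise lines + 25 MP lines = 51 total lines.

51


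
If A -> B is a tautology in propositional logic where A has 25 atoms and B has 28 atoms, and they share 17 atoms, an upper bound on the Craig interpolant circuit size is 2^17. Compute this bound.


Shared atoms = 17
Craig interpolant size bound = 2^17
= 131072

131072


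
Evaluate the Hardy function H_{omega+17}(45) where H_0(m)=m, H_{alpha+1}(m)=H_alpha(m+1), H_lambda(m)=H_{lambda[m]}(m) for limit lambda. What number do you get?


H_{omega+17}(45):
Unwind the 17 successor steps: H_{omega+17}(45) = H_omega(45+17) = H_omega(62).
H_omega(m) = H_m(m) = m + m = 2m.
Result = 2 * 62 = 124

124


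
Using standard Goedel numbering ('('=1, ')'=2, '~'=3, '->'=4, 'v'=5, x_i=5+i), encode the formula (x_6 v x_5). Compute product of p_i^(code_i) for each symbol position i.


Formula: (x_6 v x_5)
Symbol codes: [1, 11, 5, 10, 2]
Primes: [2, 3, 5, 7, 11]
p_1^1 = 2^1 = 2
p_2^11 = 3^11 = 177147
p_3^5 = 5^5 = 3125
p_4^10 = 7^10 = 282475249
p_5^2 = 11^2 = 121
Product = 37842479969293518750

37842479969293518750


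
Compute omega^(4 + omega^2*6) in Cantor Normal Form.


omega^(4 + omega^2*6):
In ordinal addition a term is absorbed by a following term of strictly larger exponent: 0 < 2, so 4 + omega^2*6 = omega^2*6.
omega raised to a CNF ordinal is a single CNF term: Result = omega^(omega^2*6)

omega^(omega^2*6)


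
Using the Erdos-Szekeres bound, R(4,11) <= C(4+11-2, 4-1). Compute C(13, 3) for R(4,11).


R(4,11) <= C(4+11-2, 4-1) = C(13, 3)
C(13, 3) = 13! / (3! * 10!)
= 286

286


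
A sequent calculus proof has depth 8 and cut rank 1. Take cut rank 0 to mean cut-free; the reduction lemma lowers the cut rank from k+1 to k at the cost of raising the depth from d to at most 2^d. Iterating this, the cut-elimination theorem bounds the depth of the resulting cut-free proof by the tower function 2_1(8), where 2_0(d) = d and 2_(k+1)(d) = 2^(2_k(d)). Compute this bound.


Each rank reduction sends depth d to at most 2^d; cut rank r needs r reductions.
2_0(8) = 8
2_1(8) = 2^8 = 256
Cut-free depth bound = 256

256


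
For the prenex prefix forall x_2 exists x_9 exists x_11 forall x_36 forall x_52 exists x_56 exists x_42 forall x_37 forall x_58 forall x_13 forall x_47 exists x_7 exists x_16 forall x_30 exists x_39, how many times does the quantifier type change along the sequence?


Walk the prefix and count type changes:
  position 1: forall -> exists <-- alternation
  position 2: exists -> exists
  position 3: exists -> forall <-- alternation
  position 4: forall -> forall
  position 5: forall -> exists <-- alternation
  position 6: exists -> exists
  position 7: exists -> forall <-- alternation
  position 8: forall -> forall
  position 9: forall -> forall
  position 10: forall -> forall
  position 11: forall -> exists <-- alternation
  position 12: exists -> exists
  position 13: exists -> forall <-- alternation
  position 14: forall -> exists <-- alternation
Total alternations = 7

7


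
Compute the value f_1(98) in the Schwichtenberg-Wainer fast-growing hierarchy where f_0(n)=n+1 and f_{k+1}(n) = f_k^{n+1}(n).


f_1(98) = f_0^99(98)
f_0 adds 1 each time, applied 99 times.
f_1(98) = 98 + 99 = 197

197


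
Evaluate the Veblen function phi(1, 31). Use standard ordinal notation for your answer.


phi(1, 31):
phi(1, beta) = epsilon_beta (the beta-th epsilon number).
phi(1, 31) = epsilon_31

epsilon_31


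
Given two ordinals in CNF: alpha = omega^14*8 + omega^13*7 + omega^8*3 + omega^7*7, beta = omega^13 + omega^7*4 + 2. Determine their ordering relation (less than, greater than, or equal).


Compare term by term from highest exponent:
alpha = omega^14*8 + omega^13*7 + omega^8*3 + omega^7*7
beta = omega^13 + omega^7*4 + 2
Term 1: alpha has omega^14*8, beta has omega^13*1
Term 2: alpha has omega^13*7, beta has omega^7*4
Term 3: alpha has omega^8*3, beta has omega^0*2
Term 4: alpha has omega^7*7, beta has omega^0*0
Result: alpha > beta

alpha > beta


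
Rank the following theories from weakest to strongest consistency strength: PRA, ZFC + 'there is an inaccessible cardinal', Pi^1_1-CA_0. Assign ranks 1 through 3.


Ordering by consistency strength:
1. PRA
2. Pi^1_1-CA_0
3. ZFC + 'there is an inaccessible cardinal'


PRA=1, ZFC + 'there is an inaccessible cardinal'=3, Pi^1_1-CA_0=2


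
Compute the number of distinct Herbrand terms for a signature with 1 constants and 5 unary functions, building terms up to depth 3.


Herbrand terms by depth:
Depth 0: 1 constants
Depth 1: 5 new terms (running total: 6)
Depth 2: 25 new terms (running total: 31)
Depth 3: 125 new terms (running total: 156)
Total distinct ground terms = 156

156


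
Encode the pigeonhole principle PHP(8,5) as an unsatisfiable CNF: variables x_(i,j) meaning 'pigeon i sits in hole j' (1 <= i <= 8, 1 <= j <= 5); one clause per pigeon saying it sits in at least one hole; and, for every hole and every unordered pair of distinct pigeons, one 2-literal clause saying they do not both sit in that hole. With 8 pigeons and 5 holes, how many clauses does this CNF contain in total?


PHP(8,5): 8 pigeons, 5 holes, 8*5 = 40 variables.
- pigeon clauses: one per pigeon -> 8 clauses
- hole clauses: 5 holes * C(8,2) = 5 * 28 -> 140 clauses
Total clauses = 8 + 140 = 148

148


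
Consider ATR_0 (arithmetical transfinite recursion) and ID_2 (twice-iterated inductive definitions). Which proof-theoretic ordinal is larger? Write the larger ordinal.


Proof-theoretic ordinal of ATR_0 (arithmetical transfinite recursion): Gamma_0
Proof-theoretic ordinal of ID_2 (twice-iterated inductive definitions): psi_0(epsilon_{Omega_2+1})
Comparing: Gamma_0 < psi_0(epsilon_{Omega_2+1}).
The larger ordinal is psi_0(epsilon_{Omega_2+1}) (from ID_2 (twice-iterated inductive definitions)).

psi_0(epsilon_{Omega_2+1})


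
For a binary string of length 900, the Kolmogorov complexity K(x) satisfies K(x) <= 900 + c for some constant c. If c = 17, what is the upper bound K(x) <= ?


K(x) <= |x| + c = 900 + 17 = 917

917


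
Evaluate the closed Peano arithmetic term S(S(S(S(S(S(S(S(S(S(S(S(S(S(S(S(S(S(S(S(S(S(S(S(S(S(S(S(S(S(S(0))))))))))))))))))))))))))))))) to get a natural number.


Counting successors applied to 0:
31 applications of S to 0 = 31

31


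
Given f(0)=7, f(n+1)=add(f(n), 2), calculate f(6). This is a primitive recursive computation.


f(0) = 7
f(1) = add(f(0), 2) = add(7, 2) = 9
f(2) = add(f(1), 2) = add(9, 2) = 11
f(3) = add(f(2), 2) = add(11, 2) = 13
f(4) = add(f(3), 2) = add(13, 2) = 15
f(5) = add(f(4), 2) = add(15, 2) = 17
f(6) = add(f(5), 2) = add(17, 2) = 19


19


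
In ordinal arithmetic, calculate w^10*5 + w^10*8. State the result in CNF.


Ordinal addition w^10*5 + w^10*8:
Both terms have the same exponent 10.
w^e*c + w^e*d = w^e*(c+d).
Result = w^10*(5+8) = w^10*13

w^10*13


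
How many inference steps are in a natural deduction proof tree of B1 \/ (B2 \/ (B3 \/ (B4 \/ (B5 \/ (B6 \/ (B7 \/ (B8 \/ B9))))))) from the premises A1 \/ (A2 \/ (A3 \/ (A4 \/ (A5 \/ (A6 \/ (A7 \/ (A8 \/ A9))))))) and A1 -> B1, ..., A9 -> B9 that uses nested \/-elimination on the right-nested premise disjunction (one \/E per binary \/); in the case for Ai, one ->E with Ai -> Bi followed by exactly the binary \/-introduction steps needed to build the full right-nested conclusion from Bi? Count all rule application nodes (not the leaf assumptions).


Constructive dilemma with 9 branches, all disjunctions right-nested:
- \/E: the premise has 8 binary \/, each eliminated once: 8 nodes.
- ->E: one per case (Ai with Ai -> Bi gives Bi): 9 nodes.
- \/I: in case i < n, Bi needs 1 step to form Bi \/ (B(i+1) \/ ...) and then i-1 steps to prepend B(i-1), ..., B1, i.e. i steps; in case i = n, B9 needs 8 prepend steps.
  \/I total = (1 + 2 + ... + 8) + 8 = 36 + 8 = 44 nodes.
Total = 8 + 9 + 44 = 61

61


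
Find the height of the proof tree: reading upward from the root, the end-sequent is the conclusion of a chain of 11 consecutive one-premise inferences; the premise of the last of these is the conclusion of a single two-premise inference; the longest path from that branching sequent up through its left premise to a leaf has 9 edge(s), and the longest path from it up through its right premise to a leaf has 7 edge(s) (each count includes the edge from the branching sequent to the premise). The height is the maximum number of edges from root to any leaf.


Longest path through the left premise: 9 edges (measured from the branching sequent)
Longest path through the right premise: 7 edges
Height of the subtree rooted at the branching sequent: max(9, 7) = 9
The branching sequent sits 11 edges above the root (the chain of one-premise inferences), so height = 9 + 11 = 20

20


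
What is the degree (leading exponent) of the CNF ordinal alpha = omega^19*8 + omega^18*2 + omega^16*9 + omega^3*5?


CNF: omega^19*8 + omega^18*2 + omega^16*9 + omega^3*5
The leading term is omega^19*8, which has exponent 19.

19


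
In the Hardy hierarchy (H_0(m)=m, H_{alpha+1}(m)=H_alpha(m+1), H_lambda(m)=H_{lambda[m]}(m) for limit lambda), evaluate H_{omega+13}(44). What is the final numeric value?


H_{omega+13}(44):
Unwind the 13 successor steps: H_{omega+13}(44) = H_omega(44+13) = H_omega(57).
H_omega(m) = H_m(m) = m + m = 2m.
Result = 2 * 57 = 114

114


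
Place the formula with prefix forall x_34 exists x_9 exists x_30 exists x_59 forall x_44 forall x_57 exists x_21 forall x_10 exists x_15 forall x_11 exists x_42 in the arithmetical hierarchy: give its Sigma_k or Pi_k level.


Leading quantifier is forall, so the class is Pi.
Number of quantifier blocks = alternations + 1 = 7 + 1 = 8.
Classification: Pi_8

Pi_8


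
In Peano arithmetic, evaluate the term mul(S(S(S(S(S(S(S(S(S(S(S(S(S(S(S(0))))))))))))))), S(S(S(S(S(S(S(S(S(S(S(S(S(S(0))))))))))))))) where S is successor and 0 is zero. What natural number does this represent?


mul(S^15(0), S^14(0)):
S^15(0) = 15
S^14(0) = 14
15 * 14 = 210

210


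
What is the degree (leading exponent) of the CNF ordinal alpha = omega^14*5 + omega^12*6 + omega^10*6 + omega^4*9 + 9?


CNF: omega^14*5 + omega^12*6 + omega^10*6 + omega^4*9 + 9
The leading term is omega^14*5, which has exponent 14.

14


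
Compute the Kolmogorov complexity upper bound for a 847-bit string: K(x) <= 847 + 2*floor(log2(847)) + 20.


floor(log2(847)) = 9
2 * 9 = 18
K(x) <= 847 + 18 + 20 = 885

885


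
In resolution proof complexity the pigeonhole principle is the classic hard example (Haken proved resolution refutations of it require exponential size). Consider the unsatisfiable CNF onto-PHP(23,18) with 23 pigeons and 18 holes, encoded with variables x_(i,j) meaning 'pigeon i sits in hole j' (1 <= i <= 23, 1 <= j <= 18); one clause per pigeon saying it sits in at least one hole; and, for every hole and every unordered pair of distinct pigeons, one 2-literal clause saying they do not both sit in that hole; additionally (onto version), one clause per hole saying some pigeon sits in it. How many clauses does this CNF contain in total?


onto-PHP(23,18): 23 pigeons, 18 holes, 23*18 = 414 variables.
- pigeon clauses: one per pigeon -> 23 clauses
- hole clauses: 18 holes * C(23,2) = 18 * 253 -> 4554 clauses
- onto clauses: one per hole -> 18 clauses
Total clauses = 23 + 4554 + 18 = 4595

4595


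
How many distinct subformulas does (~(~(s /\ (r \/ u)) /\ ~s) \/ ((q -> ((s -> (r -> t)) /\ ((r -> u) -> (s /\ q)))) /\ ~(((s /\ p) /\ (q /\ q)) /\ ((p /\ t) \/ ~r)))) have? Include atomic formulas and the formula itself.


Formula: (~(~(s /\ (r \/ u)) /\ ~s) \/ ((q -> ((s -> (r -> t)) /\ ((r -> u) -> (s /\ q)))) /\ ~(((s /\ p) /\ (q /\ q)) /\ ((p /\ t) \/ ~r))))
Subformulas found:
  1. r
  2. p
  3. q
  4. u
  5. s
  6. t
  7. ~s
  8. ~r
  9. (q /\ q)
  10. (r -> u)
  11. (p /\ t)
  12. (s /\ p)
  13. (s /\ q)
  14. (r \/ u)
  15. (r -> t)
  16. (s /\ (r \/ u))
  17. (s -> (r -> t))
  18. ((p /\ t) \/ ~r)
  19. ~(s /\ (r \/ u))
  20. ((s /\ p) /\ (q /\ q))
  21. ((r -> u) -> (s /\ q))
  22. (~(s /\ (r \/ u)) /\ ~s)
  23. ~(~(s /\ (r \/ u)) /\ ~s)
  24. ((s -> (r -> t)) /\ ((r -> u) -> (s /\ q)))
  25. (((s /\ p) /\ (q /\ q)) /\ ((p /\ t) \/ ~r))
  26. ~(((s /\ p) /\ (q /\ q)) /\ ((p /\ t) \/ ~r))
  27. (q -> ((s -> (r -> t)) /\ ((r -> u) -> (s /\ q))))
  28. ((q -> ((s -> (r -> t)) /\ ((r -> u) -> (s /\ q)))) /\ ~(((s /\ p) /\ (q /\ q)) /\ ((p /\ t) \/ ~r)))
  29. (~(~(s /\ (r \/ u)) /\ ~s) \/ ((q -> ((s -> (r -> t)) /\ ((r -> u) -> (s /\ q)))) /\ ~(((s /\ p) /\ (q /\ q)) /\ ((p /\ t) \/ ~r))))
Total distinct subformulas = 29

29


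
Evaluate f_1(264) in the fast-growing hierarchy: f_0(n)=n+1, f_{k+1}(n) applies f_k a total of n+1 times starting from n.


f_1(264) = f_0^265(264)
f_0 adds 1 each time, applied 265 times.
f_1(264) = 264 + 265 = 529

529


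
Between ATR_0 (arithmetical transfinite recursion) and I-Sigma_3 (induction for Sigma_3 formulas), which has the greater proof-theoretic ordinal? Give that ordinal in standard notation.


Proof-theoretic ordinal of ATR_0 (arithmetical transfinite recursion): Gamma_0
Proof-theoretic ordinal of I-Sigma_3 (induction for Sigma_3 formulas): omega^(omega^(omega^omega))
Comparing: omega^(omega^(omega^omega)) < Gamma_0.
The larger ordinal is Gamma_0 (from ATR_0 (arithmetical transfinite recursion)).

Gamma_0


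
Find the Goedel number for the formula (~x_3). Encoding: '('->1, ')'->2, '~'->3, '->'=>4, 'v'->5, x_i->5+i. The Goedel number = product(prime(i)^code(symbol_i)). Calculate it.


Formula: (~x_3)
Symbol codes: [1, 3, 8, 2]
Primes: [2, 3, 5, 7]
p_1^1 = 2^1 = 2
p_2^3 = 3^3 = 27
p_3^8 = 5^8 = 390625
p_4^2 = 7^2 = 49
Product = 1033593750

1033593750


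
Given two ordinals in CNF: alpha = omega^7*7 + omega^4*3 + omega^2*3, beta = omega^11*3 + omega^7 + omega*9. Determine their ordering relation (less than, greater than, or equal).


Compare term by term from highest exponent:
alpha = omega^7*7 + omega^4*3 + omega^2*3
beta = omega^11*3 + omega^7 + omega*9
Term 1: alpha has omega^7*7, beta has omega^11*3
Term 2: alpha has omega^4*3, beta has omega^7*1
Term 3: alpha has omega^2*3, beta has omega^1*9
Result: alpha < beta

alpha < beta


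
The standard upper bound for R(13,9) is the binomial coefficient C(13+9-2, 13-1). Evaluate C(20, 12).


R(13,9) <= C(13+9-2, 13-1) = C(20, 12)
C(20, 12) = 20! / (12! * 8!)
= 125970

125970


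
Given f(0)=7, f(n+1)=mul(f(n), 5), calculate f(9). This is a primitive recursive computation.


f(0) = 7
f(1) = mul(f(0), 5) = mul(7, 5) = 35
f(2) = mul(f(1), 5) = mul(35, 5) = 175
f(3) = mul(f(2), 5) = mul(175, 5) = 875
f(4) = mul(f(3), 5) = mul(875, 5) = 4375
f(5) = mul(f(4), 5) = mul(4375, 5) = 21875
f(6) = mul(f(5), 5) = mul(21875, 5) = 109375
f(7) = mul(f(6), 5) = mul(109375, 5) = 546875
f(8) = mul(f(7), 5) = mul(546875, 5) = 2734375
f(9) = mul(f(8), 5) = mul(2734375, 5) = 13671875


13671875


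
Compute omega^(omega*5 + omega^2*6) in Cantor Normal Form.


omega^(omega*5 + omega^2*6):
In ordinal addition a term is absorbed by a following term of strictly larger exponent: 1 < 2, so omega*5 + omega^2*6 = omega^2*6.
omega raised to a CNF ordinal is a single CNF term: Result = omega^(omega^2*6)

omega^(omega^2*6)


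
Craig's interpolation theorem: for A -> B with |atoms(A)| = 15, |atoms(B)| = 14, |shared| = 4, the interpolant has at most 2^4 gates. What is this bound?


Shared atoms = 4
Craig interpolant size bound = 2^4
= 16

16


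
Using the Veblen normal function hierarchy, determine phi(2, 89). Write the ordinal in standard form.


phi(2, 89):
phi(2, beta) = zeta_beta (the beta-th zeta number, fixed point of epsilon).
phi(2, 89) = zeta_89

zeta_89


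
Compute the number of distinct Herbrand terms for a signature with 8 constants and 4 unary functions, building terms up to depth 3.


Herbrand terms by depth:
Depth 0: 8 constants
Depth 1: 32 new terms (running total: 40)
Depth 2: 128 new terms (running total: 168)
Depth 3: 512 new terms (running total: 680)
Total distinct ground terms = 680

680


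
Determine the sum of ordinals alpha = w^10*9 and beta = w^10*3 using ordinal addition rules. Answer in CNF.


Ordinal addition w^10*9 + w^10*3:
Both terms have the same exponent 10.
w^e*c + w^e*d = w^e*(c+d).
Result = w^10*(9+3) = w^10*12

w^10*12


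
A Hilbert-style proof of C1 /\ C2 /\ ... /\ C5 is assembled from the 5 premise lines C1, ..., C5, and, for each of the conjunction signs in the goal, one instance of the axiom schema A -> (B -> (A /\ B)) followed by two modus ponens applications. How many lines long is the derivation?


Conjoining 5 premises:
- 5 premise lines
- the goal has 4 conjunction signs; each costs 1 axiom instance + 2 MP = 3 lines: 3 * 4 = 12
Total = 5 + 12 = 17 lines.

17


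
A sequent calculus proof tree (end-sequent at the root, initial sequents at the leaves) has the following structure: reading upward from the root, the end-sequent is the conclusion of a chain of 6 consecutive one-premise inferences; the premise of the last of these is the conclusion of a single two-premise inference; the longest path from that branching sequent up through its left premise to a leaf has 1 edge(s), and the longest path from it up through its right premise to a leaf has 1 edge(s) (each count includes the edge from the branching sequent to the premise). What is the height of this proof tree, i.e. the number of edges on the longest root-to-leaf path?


Longest path through the left premise: 1 edges (measured from the branching sequent)
Longest path through the right premise: 1 edges
Height of the subtree rooted at the branching sequent: max(1, 1) = 1
The branching sequent sits 6 edges above the root (the chain of one-premise inferences), so height = 1 + 6 = 7

7


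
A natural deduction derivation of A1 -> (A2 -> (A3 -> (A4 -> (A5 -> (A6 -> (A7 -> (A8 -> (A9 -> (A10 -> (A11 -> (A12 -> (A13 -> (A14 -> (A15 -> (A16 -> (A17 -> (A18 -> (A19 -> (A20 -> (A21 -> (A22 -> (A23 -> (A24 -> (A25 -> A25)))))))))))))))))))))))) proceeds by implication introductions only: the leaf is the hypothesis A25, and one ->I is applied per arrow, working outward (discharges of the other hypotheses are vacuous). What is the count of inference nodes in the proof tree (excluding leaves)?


The formula has 25 arrows (->); its innermost consequent A25 is one of the antecedents,
so the proof starts from the hypothesis leaf A25 (not a rule application) and closes one arrow per ->I.
Building A1 -> (A2 -> (A3 -> (A4 -> (A5 -> (A6 -> (A7 -> (A8 -> (A9 -> (A10 -> (A11 -> (A12 -> (A13 -> (A14 -> (A15 -> (A16 -> (A17 -> (A18 -> (A19 -> (A20 -> (A21 -> (A22 -> (A23 -> (A24 -> (A25 -> A25)))))))))))))))))))))))) therefore takes 25 nested implication introductions.
Total inference nodes = 25

25


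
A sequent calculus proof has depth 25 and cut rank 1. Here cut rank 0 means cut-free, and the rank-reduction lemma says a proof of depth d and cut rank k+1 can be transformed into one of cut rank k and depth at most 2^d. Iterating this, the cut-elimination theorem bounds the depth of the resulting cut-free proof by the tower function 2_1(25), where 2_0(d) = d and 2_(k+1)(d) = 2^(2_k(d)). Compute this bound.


Each rank reduction sends depth d to at most 2^d; cut rank r needs r reductions.
2_0(25) = 25
2_1(25) = 2^25 = 33554432
Cut-free depth bound = 33554432

33554432


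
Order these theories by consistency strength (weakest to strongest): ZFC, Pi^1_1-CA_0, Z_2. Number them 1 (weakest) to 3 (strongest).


Ordering by consistency strength:
1. Pi^1_1-CA_0
2. Z_2
3. ZFC


ZFC=3, Pi^1_1-CA_0=1, Z_2=2


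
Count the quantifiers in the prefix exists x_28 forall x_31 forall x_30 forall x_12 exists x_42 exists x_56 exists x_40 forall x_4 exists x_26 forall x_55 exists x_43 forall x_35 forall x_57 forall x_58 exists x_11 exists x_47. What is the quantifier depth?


Quantifier prefix has 16 quantifier symbols.
Quantifier depth = 16

16


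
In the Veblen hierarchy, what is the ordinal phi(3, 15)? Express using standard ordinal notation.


phi(3, 15):
phi(3, beta) = eta_beta (the beta-th eta number, fixed point of zeta).
phi(3, 15) = eta_15

eta_15


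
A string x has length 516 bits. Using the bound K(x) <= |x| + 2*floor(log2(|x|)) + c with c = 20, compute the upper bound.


floor(log2(516)) = 9
2 * 9 = 18
K(x) <= 516 + 18 + 20 = 554

554


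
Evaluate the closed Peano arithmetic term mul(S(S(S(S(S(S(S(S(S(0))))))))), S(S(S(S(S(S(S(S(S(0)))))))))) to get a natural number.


mul(S^9(0), S^9(0)):
S^9(0) = 9
S^9(0) = 9
9 * 9 = 81

81


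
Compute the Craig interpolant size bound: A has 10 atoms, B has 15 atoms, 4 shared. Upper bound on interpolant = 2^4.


Shared atoms = 4
Craig interpolant size bound = 2^4
= 16

16


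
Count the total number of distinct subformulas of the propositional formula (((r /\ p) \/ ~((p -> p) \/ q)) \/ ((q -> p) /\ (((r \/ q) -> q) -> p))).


Formula: (((r /\ p) \/ ~((p -> p) \/ q)) \/ ((q -> p) /\ (((r \/ q) -> q) -> p)))
Subformulas found:
  1. q
  2. r
  3. p
  4. (r \/ q)
  5. (p -> p)
  6. (r /\ p)
  7. (q -> p)
  8. ((r \/ q) -> q)
  9. ((p -> p) \/ q)
  10. ~((p -> p) \/ q)
  11. (((r \/ q) -> q) -> p)
  12. ((r /\ p) \/ ~((p -> p) \/ q))
  13. ((q -> p) /\ (((r \/ q) -> q) -> p))
  14. (((r /\ p) \/ ~((p -> p) \/ q)) \/ ((q -> p) /\ (((r \/ q) -> q) -> p)))
Total distinct subformulas = 14

14


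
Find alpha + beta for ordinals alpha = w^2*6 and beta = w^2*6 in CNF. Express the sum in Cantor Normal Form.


Ordinal addition w^2*6 + w^2*6:
Both terms have the same exponent 2.
w^e*c + w^e*d = w^e*(c+d).
Result = w^2*(6+6) = w^2*12

w^2*12


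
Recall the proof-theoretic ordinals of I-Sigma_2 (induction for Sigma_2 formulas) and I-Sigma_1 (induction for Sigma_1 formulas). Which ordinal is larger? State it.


Proof-theoretic ordinal of I-Sigma_2 (induction for Sigma_2 formulas): omega^(omega^omega)
Proof-theoretic ordinal of I-Sigma_1 (induction for Sigma_1 formulas): omega^omega
Comparing: omega^omega < omega^(omega^omega).
The larger ordinal is omega^(omega^omega) (from I-Sigma_2 (induction for Sigma_2 formulas)).

omega^(omega^omega)


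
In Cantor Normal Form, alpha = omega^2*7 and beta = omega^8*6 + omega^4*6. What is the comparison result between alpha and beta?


Compare term by term from highest exponent:
alpha = omega^2*7
beta = omega^8*6 + omega^4*6
Term 1: alpha has omega^2*7, beta has omega^8*6
Term 2: alpha has omega^0*0, beta has omega^4*6
Result: alpha < beta

alpha < beta


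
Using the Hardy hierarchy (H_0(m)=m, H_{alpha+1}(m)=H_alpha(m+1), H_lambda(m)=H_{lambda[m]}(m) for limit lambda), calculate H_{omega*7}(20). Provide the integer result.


H_{omega*7}(20):
For the Hardy hierarchy, H_{omega*k}(n) = 2^k * n.
2^7 = 128.
128 * 20 = 2560

2560


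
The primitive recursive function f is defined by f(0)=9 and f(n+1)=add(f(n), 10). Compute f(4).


f(0) = 9
f(1) = add(f(0), 10) = add(9, 10) = 19
f(2) = add(f(1), 10) = add(19, 10) = 29
f(3) = add(f(2), 10) = add(29, 10) = 39
f(4) = add(f(3), 10) = add(39, 10) = 49


49


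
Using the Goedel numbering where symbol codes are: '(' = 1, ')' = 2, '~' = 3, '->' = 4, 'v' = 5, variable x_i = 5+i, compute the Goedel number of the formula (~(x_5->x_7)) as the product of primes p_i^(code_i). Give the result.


Formula: (~(x_5->x_7))
Symbol codes: [1, 3, 1, 10, 4, 12, 2, 2]
Primes: [2, 3, 5, 7, 11, 13, 17, 19]
p_1^1 = 2^1 = 2
p_2^3 = 3^3 = 27
p_3^1 = 5^1 = 5
p_4^10 = 7^10 = 282475249
p_5^4 = 11^4 = 14641
p_6^12 = 13^12 = 23298085122481
p_7^2 = 17^2 = 289
p_8^2 = 19^2 = 361
Product = 2714189570055411488012715816143070

2714189570055411488012715816143070


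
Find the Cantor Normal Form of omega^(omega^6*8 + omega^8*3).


omega^(omega^6*8 + omega^8*3):
In ordinal addition a term is absorbed by a following term of strictly larger exponent: 6 < 8, so omega^6*8 + omega^8*3 = omega^8*3.
omega raised to a CNF ordinal is a single CNF term: Result = omega^(omega^8*3)

omega^(omega^8*3)


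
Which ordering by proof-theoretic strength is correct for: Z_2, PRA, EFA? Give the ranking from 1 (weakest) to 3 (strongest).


Ordering by consistency strength:
1. EFA
2. PRA
3. Z_2


Z_2=3, PRA=2, EFA=1


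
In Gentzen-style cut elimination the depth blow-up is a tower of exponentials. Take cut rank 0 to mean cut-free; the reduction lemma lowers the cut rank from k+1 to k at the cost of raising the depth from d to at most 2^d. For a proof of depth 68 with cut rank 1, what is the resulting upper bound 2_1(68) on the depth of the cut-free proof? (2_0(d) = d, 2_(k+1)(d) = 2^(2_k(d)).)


Each rank reduction sends depth d to at most 2^d; cut rank r needs r reductions.
2_0(68) = 68
2_1(68) = 2^68 = 295147905179352825856
Cut-free depth bound = 295147905179352825856

295147905179352825856


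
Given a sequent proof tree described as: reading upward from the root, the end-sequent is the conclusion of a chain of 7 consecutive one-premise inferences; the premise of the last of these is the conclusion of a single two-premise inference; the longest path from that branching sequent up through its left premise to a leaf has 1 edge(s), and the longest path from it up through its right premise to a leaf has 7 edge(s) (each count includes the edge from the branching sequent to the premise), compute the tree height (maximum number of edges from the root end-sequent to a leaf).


Longest path through the left premise: 1 edges (measured from the branching sequent)
Longest path through the right premise: 7 edges
Height of the subtree rooted at the branching sequent: max(1, 7) = 7
The branching sequent sits 7 edges above the root (the chain of one-premise inferences), so height = 7 + 7 = 14

14


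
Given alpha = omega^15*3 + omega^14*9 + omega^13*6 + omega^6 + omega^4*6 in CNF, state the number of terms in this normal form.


CNF: omega^15*3 + omega^14*9 + omega^13*6 + omega^6 + omega^4*6
Count the summands separated by '+':
  term 1: omega^15*3
  term 2: omega^14*9
  term 3: omega^13*6
  term 4: omega^6
  term 5: omega^4*6
Total terms = 5

5


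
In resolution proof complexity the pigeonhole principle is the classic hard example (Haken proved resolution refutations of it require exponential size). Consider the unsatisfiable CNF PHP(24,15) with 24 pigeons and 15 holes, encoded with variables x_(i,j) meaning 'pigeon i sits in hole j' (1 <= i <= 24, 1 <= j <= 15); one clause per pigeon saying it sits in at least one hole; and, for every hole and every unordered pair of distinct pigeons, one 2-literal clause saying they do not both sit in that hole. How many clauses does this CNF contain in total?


PHP(24,15): 24 pigeons, 15 holes, 24*15 = 360 variables.
- pigeon clauses: one per pigeon -> 24 clauses
- hole clauses: 15 holes * C(24,2) = 15 * 276 -> 4140 clauses
Total clauses = 24 + 4140 = 4164

4164


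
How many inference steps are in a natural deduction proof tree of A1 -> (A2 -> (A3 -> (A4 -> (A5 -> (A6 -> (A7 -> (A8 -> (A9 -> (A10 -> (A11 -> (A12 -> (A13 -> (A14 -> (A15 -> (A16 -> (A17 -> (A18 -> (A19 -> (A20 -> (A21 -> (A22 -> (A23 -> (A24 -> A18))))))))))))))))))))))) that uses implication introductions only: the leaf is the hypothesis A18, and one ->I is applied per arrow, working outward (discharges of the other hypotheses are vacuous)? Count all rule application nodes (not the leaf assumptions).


The formula has 24 arrows (->); its innermost consequent A18 is one of the antecedents,
so the proof starts from the hypothesis leaf A18 (not a rule application) and closes one arrow per ->I.
Building A1 -> (A2 -> (A3 -> (A4 -> (A5 -> (A6 -> (A7 -> (A8 -> (A9 -> (A10 -> (A11 -> (A12 -> (A13 -> (A14 -> (A15 -> (A16 -> (A17 -> (A18 -> (A19 -> (A20 -> (A21 -> (A22 -> (A23 -> (A24 -> A18))))))))))))))))))))))) therefore takes 24 nested implication introductions.
Total inference nodes = 24

24
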